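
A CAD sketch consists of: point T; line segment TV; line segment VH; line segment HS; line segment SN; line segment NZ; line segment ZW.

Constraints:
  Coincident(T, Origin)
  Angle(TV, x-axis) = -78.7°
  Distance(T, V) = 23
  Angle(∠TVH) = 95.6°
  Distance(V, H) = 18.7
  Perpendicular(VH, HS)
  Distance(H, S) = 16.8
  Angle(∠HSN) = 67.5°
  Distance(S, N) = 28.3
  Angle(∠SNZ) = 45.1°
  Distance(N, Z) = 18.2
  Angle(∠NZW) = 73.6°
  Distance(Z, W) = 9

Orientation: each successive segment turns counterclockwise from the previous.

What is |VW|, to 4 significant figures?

13.02

T is at the origin; TV runs at -78.7° with length 23.0, so V = (4.507, -22.55). ∠TVH = 95.6° gives VH at 5.700° from the x-axis; with |VH| = 18.7, H = (23.11, -20.70). VH is perpendicular to HS, so HS runs at 95.70°; with |HS| = 16.8, S = (21.45, -3.980). ∠HSN = 67.5° gives SN at -151.8° from the x-axis; with |SN| = 28.3, N = (-3.495, -17.35). ∠SNZ = 45.1° gives NZ at -16.90° from the x-axis; with |NZ| = 18.2, Z = (13.92, -22.64). ∠NZW = 73.6° gives ZW at 89.50° from the x-axis; with |ZW| = 9.0, W = (14.00, -13.64). Then |VW| = |W − V| = 13.02.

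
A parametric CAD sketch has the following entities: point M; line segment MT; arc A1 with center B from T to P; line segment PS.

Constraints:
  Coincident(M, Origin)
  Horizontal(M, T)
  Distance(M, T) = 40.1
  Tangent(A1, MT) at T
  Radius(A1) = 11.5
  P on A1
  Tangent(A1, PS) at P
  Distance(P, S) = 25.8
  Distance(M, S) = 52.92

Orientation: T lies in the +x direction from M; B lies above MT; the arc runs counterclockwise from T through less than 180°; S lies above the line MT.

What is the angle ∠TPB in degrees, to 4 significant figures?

28.18°

Checks: |BP| = 11.50 ✓; ∠(BP, PS) = 90.00° ✓; |PS| = 25.80 ✓; |MS| = 52.92 ✓.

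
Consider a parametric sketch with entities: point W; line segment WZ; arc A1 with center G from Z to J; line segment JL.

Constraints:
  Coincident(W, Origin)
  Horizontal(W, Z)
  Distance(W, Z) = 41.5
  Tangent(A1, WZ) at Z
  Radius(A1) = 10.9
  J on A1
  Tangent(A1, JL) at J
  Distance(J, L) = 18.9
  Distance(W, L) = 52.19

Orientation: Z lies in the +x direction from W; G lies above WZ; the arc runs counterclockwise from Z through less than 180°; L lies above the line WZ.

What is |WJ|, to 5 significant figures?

53.407

Checks: |GJ| = 10.90 ✓; ∠(GJ, JL) = 90.00° ✓; |JL| = 18.90 ✓; |WL| = 52.19 ✓.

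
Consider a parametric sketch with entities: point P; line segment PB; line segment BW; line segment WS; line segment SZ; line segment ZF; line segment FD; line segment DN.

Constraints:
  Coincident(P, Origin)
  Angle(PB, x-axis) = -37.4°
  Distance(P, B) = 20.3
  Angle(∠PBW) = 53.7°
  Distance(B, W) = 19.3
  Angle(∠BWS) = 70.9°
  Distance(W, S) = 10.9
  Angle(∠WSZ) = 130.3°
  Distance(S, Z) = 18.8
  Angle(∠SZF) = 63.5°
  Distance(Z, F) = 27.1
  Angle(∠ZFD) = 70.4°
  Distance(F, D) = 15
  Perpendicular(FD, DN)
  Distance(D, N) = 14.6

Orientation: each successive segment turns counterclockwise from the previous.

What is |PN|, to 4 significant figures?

7.717

P is at the origin; PB runs at -37.4° with length 20.3, so B = (16.13, -12.33). ∠PBW = 53.7° gives BW at 88.90° from the x-axis; with |BW| = 19.3, W = (16.50, 6.967). ∠BWS = 70.9° gives WS at -162.0° from the x-axis; with |WS| = 10.9, S = (6.131, 3.598). ∠WSZ = 130.3° gives SZ at -112.3° from the x-axis; with |SZ| = 18.8, Z = (-1.003, -13.80). ∠SZF = 63.5° gives ZF at 4.200° from the x-axis; with |ZF| = 27.1, F = (26.02, -11.81). ∠ZFD = 70.4° gives FD at 113.8° from the x-axis; with |FD| = 15.0, D = (19.97, 1.914). FD ⟂ DN, so DN runs at -156.2°; with |DN| = 14.6, N = (6.612, -3.978). Then |PN| = |N − P| = 7.717.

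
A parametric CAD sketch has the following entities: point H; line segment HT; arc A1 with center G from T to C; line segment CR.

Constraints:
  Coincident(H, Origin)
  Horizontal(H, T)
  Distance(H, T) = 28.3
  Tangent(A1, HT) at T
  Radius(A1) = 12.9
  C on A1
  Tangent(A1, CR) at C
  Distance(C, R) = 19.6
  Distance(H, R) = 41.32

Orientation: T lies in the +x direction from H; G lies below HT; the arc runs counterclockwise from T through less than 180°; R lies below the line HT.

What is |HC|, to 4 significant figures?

22.94

Checks: H = (0.00, 0.00) ✓; |GT| = 12.90 ✓; |GC| = 12.90 ✓; ∠(GC, CR) = 90.00° ✓; |CR| = 19.60 ✓; |HR| = 41.32 ✓.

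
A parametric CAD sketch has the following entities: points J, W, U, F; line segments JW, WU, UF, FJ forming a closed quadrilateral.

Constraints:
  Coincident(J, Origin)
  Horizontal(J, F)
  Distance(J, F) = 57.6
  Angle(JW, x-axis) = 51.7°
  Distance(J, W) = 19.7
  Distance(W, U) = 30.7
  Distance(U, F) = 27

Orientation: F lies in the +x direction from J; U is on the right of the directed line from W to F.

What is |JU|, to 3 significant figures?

32.9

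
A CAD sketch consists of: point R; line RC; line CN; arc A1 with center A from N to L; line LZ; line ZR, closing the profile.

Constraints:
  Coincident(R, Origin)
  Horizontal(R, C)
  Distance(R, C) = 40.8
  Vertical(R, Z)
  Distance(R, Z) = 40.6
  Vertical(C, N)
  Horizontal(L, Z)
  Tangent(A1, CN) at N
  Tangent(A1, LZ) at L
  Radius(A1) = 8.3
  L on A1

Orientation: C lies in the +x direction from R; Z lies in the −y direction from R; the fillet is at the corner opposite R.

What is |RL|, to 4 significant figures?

52.01

The virtual corner opposite R is at (40.80, -40.60). Since A1 is tangent to CN there, AN ⟂ CN and A1 meets LZ tangentially, so AL is at right angles to LZ, with radius 8.3, so the center A sits 8.3 in from both sides at A = (32.50, -32.30). That places the tangent points at N = (40.80, -32.30) on CN and L = (32.50, -40.60) on LZ. Then |RL| = |L − R| = 52.01.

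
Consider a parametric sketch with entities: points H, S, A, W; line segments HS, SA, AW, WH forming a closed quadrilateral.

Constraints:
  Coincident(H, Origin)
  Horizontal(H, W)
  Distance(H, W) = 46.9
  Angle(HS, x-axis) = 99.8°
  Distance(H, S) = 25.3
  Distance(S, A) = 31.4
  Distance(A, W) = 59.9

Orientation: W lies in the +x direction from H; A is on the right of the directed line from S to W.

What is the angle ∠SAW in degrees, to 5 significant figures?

69.289°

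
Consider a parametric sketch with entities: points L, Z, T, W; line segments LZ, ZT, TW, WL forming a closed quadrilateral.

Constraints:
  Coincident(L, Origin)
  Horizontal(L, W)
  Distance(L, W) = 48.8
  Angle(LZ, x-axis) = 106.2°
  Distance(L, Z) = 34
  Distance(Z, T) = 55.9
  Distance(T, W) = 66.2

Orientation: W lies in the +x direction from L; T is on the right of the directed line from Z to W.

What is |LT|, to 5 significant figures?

26.642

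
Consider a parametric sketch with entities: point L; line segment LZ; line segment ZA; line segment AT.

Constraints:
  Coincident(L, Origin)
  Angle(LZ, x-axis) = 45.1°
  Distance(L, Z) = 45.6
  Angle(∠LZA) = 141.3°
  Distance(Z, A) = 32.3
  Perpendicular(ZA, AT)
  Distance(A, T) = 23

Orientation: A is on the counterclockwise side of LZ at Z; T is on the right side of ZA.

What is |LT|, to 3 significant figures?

85.2

L is at the origin; LZ runs at 45.1° with length 45.6, so Z = 45.6·(cos 45.1°, sin 45.1°) = (32.2, 32.3). ∠LZA = 141.3°, so ZA runs at 45.1° + (180° − 141.3°) = 83.8° from the x-axis; with |ZA| = 32.3, A = Z + 32.3·(cos 83.8°, sin 83.8°) = (35.7, 64.4). ZA ⟂ AT; with |AT| = 23.0 on the right of ZA, T = A + 23.0·(0.994, -0.108) = (58.5, 61.9). Then |LT| = |T − L| = 85.2.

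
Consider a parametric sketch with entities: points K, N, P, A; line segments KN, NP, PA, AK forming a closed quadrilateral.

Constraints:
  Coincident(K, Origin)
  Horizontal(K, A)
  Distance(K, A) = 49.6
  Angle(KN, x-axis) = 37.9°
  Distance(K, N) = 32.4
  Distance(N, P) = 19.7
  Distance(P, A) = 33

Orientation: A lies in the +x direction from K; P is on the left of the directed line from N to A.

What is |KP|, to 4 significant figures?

52.10

Checks: |NP| = 19.70 ✓; |PA| = 33.00 ✓.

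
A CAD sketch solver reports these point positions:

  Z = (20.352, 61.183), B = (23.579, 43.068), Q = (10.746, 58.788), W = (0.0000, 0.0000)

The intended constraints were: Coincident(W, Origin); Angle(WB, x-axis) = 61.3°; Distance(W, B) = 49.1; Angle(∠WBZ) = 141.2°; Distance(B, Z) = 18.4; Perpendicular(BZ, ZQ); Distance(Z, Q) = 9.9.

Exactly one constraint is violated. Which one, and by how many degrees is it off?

Perpendicular(BZ, ZQ) — off by 3.90°.

W = (0.00, 0.00) ✓; WB at 61.30° ✓; |WB| = 49.10 ✓; ∠WBZ = 141.2° ✓; |BZ| = 18.40 ✓; ∠(BZ, ZQ) = 93.90° ✗; |ZQ| = 9.900 ✓.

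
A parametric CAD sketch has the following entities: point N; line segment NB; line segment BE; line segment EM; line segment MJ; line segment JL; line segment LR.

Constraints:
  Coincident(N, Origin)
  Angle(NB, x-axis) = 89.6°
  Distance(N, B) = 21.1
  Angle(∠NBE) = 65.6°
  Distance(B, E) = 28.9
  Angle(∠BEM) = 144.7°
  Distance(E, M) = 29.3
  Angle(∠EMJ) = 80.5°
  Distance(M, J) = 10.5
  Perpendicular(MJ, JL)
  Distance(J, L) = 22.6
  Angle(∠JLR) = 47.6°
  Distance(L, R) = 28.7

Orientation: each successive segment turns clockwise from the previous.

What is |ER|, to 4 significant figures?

29.99

N is at the origin; NB runs at 89.6° with length 21.1, so B = (0.1473, 21.10). ∠NBE = 65.6° gives BE at -24.80° from the x-axis; with |BE| = 28.9, E = (26.38, 8.977). ∠BEM = 144.7° gives EM at -60.10° from the x-axis; with |EM| = 29.3, M = (40.99, -16.42). ∠EMJ = 80.5° gives MJ at -159.6° from the x-axis; with |MJ| = 10.5, J = (31.15, -20.08). The perpendicularity gives JL at right angles to MJ, so JL runs at 110.4°; with |JL| = 22.6, L = (23.27, 1.100). ∠JLR = 47.6° gives LR at -22.00° from the x-axis; with |LR| = 28.7, R = (49.88, -9.651). Then |ER| = |R − E| = 29.99.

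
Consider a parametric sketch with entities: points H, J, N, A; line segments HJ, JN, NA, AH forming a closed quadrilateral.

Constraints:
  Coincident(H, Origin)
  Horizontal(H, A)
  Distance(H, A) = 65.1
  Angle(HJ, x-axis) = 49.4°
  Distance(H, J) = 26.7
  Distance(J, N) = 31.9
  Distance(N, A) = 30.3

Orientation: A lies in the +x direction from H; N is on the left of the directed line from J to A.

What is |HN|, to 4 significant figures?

55.12

H is at the origin; H and A share the same y with |HA| = 65.1 and A in +x, so A = (65.1, 0). HJ runs at 49.4° with |HJ| = 26.7, so J = (17.38, 20.27). N is determined by |JN| = 31.9 and |NA| = 30.3 together: it lies at the intersection of circle(J, 31.9) and circle(A, 30.3). With |JA| = 51.85, the foot of the radical line on JA is 26.89 from J and the perpendicular offset is √(31.9² − 26.89²) = 17.17. Taking the left-of-JA solution: N = (48.83, 25.56).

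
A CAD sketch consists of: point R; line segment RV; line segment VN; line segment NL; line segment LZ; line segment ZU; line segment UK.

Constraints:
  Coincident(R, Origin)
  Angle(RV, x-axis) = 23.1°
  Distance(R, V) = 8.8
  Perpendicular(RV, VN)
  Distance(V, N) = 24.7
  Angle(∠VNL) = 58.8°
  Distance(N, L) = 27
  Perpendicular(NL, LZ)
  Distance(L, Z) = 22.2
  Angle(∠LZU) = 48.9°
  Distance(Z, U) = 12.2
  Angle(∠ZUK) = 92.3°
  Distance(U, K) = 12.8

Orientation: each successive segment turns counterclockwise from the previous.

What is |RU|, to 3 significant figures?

3.47

R is at the origin; RV runs at 23.1° with length 8.8, so V = (8.09, 3.45). RV ⟂ VN, so VN runs at 113°; with |VN| = 24.7, N = (-1.60, 26.2). ∠VNL = 58.8° gives NL at -126° from the x-axis; with |NL| = 27.0, L = (-17.4, 4.25). The perpendicularity gives LZ at right angles to NL, so LZ runs at -35.7°; with |LZ| = 22.2, Z = (0.676, -8.71). ∠LZU = 48.9° gives ZU at 95.4° from the x-axis; with |ZU| = 12.2, U = (-0.472, 3.44). Then |RU| = |U − R| = 3.47.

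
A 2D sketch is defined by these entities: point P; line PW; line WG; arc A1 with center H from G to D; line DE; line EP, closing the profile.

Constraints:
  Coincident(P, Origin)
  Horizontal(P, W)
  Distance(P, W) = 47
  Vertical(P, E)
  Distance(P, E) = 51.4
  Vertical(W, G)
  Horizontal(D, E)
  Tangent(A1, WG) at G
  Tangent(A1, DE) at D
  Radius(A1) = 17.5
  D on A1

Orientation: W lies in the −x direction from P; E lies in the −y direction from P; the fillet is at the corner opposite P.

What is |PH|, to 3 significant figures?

44.9

P is at the origin; P and W share the same y with |PW| = 47.0 and W on the −x side, so W = (-47.0, 0.00). P and E share the same x with |PE| = 51.4 and E on the −y side, so E = (0.00, -51.4). The virtual corner opposite P is at (-47.0, -51.4). Tangency of A1 to WG means the radius HG is perpendicular to WG and the tangent condition forces HD to be normal to DE, with radius 17.5, so the center H sits 17.5 in from both sides at H = (-29.5, -33.9). Then |PH| = |H − P| = 44.9.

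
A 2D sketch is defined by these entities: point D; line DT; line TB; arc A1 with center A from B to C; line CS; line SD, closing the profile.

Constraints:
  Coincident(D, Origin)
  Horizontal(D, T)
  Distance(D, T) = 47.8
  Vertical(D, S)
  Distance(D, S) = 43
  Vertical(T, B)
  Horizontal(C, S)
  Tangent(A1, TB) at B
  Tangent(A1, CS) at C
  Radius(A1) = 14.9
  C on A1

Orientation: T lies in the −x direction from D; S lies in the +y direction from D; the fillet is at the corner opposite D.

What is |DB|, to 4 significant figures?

55.45

D is at the origin; DT is horizontal with |DT| = 47.8 and T on the −x side, so T = (-47.80, 0.000). DS is vertical with |DS| = 43.0 and S on the +y side, so S = (0.000, 43.00). The virtual corner opposite D is at (-47.80, 43.00). Since A1 is tangent to TB there, AB ⟂ TB and tangency of A1 to CS means the radius AC is perpendicular to CS, with radius 14.9, so the center A sits 14.9 in from both sides at A = (-32.90, 28.10). That places the tangent points at B = (-47.80, 28.10) on TB and C = (-32.90, 43.00) on CS. Then |DB| = |B − D| = 55.45.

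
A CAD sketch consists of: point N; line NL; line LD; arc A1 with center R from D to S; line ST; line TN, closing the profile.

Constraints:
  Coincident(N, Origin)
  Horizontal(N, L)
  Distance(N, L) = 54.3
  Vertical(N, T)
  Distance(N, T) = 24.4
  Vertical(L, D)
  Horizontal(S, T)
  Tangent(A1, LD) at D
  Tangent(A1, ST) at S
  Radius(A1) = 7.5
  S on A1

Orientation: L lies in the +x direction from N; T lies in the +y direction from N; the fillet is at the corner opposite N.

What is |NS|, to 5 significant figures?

52.779

The virtual corner opposite N is at (54.300, 24.400). The tangent condition forces RD to be normal to LD and A1 meets ST tangentially, so RS is at right angles to ST, with radius 7.5, so the center R sits 7.5 in from both sides at R = (46.800, 16.900). That places the tangent points at D = (54.300, 16.900) on LD and S = (46.800, 24.400) on ST. Then |NS| = |S − N| = 52.779.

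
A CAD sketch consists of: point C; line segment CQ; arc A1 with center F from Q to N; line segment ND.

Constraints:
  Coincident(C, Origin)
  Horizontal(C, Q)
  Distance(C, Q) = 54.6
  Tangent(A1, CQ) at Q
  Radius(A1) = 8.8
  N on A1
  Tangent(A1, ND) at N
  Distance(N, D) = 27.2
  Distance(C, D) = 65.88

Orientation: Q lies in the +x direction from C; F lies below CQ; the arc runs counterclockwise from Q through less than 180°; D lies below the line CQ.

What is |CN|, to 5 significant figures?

47.581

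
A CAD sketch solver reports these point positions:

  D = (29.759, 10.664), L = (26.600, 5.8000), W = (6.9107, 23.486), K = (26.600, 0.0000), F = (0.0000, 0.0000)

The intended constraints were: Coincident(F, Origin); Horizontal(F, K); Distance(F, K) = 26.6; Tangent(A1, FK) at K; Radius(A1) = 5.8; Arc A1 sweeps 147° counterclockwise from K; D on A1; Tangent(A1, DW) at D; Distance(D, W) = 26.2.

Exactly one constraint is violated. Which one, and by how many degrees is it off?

Tangent(A1, DW) at D — off by 3.70°.

F = (0.00, 0.00) ✓; F.y = 0.00, K.y = 0.00 ✓; |FK| = 26.60 ✓; ∠(LK, KF) = 90.00° ✓; |LK| = 5.800 ✓; bearing(L→D) − bearing(L→K) = 147.0° ✓; |LD| = 5.800 ✓; ∠(LD, DW) = 86.30° ✗; |DW| = 26.20 ✓.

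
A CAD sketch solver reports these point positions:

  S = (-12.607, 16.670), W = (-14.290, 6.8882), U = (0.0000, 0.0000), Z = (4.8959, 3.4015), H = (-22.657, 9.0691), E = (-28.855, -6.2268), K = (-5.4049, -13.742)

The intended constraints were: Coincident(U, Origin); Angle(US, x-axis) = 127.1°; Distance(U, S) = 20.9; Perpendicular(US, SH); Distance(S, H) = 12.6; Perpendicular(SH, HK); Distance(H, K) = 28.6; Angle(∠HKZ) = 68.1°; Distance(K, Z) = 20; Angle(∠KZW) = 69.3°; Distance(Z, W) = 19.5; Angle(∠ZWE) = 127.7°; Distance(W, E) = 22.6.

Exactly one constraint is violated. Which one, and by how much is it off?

Distance(W, E) = 22.6 — off by 3.00.

U = (0.00, 0.00) ✓; US at 127.1° ✓; |US| = 20.90 ✓; ∠(US, SH) = 90.00° ✓; |SH| = 12.60 ✓; ∠(SH, HK) = 90.00° ✓; |HK| = 28.60 ✓; ∠HKZ = 68.10° ✓; |KZ| = 20.00 ✓; ∠KZW = 69.30° ✓; |ZW| = 19.50 ✓; ∠ZWE = 127.7° ✓; |WE| = 19.60 ✗.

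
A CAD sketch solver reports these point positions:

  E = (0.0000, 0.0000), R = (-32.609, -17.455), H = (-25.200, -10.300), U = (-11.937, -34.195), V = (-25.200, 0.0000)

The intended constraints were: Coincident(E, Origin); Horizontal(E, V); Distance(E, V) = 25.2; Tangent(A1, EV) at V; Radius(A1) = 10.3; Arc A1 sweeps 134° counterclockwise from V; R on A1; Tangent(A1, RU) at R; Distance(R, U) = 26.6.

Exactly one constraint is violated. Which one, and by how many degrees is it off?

Tangent(A1, RU) at R — off by 7.00°.

E = (0.00, 0.00) ✓; E.y = 0.00, V.y = 0.00 ✓; |EV| = 25.20 ✓; ∠(HV, VE) = 90.00° ✓; |HV| = 10.30 ✓; bearing(H→R) − bearing(H→V) = 134.0° ✓; |HR| = 10.30 ✓; ∠(HR, RU) = 83.00° ✗; |RU| = 26.60 ✓.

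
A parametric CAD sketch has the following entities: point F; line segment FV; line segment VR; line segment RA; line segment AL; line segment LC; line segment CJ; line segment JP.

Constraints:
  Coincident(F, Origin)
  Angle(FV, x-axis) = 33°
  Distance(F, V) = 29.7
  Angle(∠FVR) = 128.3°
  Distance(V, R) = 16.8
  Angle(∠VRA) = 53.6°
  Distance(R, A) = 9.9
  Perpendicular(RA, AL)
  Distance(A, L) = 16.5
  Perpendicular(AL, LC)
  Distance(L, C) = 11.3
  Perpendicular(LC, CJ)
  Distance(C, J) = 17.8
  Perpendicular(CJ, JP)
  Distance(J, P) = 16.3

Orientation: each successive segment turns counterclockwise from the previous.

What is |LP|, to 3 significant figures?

18.5

F is at the origin; FV runs at 33.0° with length 29.7, so V = (24.9, 16.2). ∠FVR = 128.3° gives VR at 84.7° from the x-axis; with |VR| = 16.8, R = (26.5, 32.9). ∠VRA = 53.6° gives RA at -149° from the x-axis; with |RA| = 9.9, A = (18.0, 27.8). The perpendicularity gives AL at right angles to RA, so AL runs at -58.9°; with |AL| = 16.5, L = (26.5, 13.7). AL is perpendicular to LC, so LC runs at 31.1°; with |LC| = 11.3, C = (36.2, 19.5). The perpendicularity gives CJ at right angles to LC, so CJ runs at 121°; with |CJ| = 17.8, J = (27.0, 34.7). The perpendicularity gives JP at right angles to CJ, so JP runs at -149°; with |JP| = 16.3, P = (13.0, 26.3). Then |LP| = |P − L| = 18.5.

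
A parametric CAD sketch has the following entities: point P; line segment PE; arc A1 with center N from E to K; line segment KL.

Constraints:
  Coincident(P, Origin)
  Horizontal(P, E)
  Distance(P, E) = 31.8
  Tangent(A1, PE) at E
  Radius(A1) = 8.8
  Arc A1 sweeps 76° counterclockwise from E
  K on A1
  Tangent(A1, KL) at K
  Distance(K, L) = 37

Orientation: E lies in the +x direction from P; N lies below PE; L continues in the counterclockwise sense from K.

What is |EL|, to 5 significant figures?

46.025

P is at the origin; P and E share the same y with |PE| = 31.8 and E on the +x side, so E = (31.800, 0.0000). The tangent condition forces NE to be normal to PE, so N = E + (0, -8.8) = (31.800, -8.8000). On A1, E sits at bearing 90° from N; a 76° counterclockwise sweep puts K at bearing 166°, so K = N + 8.8·(cos 166°, sin 166°) = (23.261, -6.6711). Tangency of A1 to KL means the radius NK is perpendicular to KL, so KL runs along (−sin 166°, cos 166°); with |KL| = 37.0, L = (14.310, -42.572). Then |EL| = |L − E| = 46.025.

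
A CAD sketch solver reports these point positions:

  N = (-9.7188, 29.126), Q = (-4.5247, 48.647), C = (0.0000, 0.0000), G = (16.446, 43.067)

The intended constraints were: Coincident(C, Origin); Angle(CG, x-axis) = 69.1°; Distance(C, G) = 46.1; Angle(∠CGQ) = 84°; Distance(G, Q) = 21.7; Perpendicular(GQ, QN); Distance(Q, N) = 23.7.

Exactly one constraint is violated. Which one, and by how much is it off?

Distance(Q, N) = 23.7 — off by 3.50.

C = (0.00, 0.00) ✓; CG at 69.10° ✓; |CG| = 46.10 ✓; ∠CGQ = 84.00° ✓; |GQ| = 21.70 ✓; ∠(GQ, QN) = 90.00° ✓; |QN| = 20.20 ✗.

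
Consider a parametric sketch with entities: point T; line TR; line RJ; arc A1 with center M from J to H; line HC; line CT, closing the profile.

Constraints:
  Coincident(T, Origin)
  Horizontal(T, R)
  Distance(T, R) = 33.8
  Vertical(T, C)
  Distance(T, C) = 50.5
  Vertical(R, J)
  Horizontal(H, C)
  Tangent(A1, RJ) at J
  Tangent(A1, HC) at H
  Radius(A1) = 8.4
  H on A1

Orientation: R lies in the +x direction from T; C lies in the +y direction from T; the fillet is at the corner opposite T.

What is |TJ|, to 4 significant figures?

53.99

T is at the origin; TR is horizontal with |TR| = 33.8 and R on the +x side, so R = (33.80, 0.000). T and C share the same x with |TC| = 50.5 and C on the +y side, so C = (0.000, 50.50). The virtual corner opposite T is at (33.80, 50.50). Since A1 is tangent to RJ there, MJ ⟂ RJ and since A1 is tangent to HC there, MH ⟂ HC, with radius 8.4, so the center M sits 8.4 in from both sides at M = (25.40, 42.10). That places the tangent points at J = (33.80, 42.10) on RJ and H = (25.40, 50.50) on HC. Then |TJ| = |J − T| = 53.99.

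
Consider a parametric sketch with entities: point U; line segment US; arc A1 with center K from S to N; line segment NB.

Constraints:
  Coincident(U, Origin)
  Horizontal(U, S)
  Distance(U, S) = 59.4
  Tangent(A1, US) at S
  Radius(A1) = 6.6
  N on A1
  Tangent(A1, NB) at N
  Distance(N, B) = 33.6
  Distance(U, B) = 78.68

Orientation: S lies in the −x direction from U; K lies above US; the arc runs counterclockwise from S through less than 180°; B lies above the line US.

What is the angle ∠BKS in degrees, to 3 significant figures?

166°

Checks: |KN| = 6.600 ✓; ∠(KN, NB) = 90.00° ✓; |NB| = 33.60 ✓; |UB| = 78.68 ✓.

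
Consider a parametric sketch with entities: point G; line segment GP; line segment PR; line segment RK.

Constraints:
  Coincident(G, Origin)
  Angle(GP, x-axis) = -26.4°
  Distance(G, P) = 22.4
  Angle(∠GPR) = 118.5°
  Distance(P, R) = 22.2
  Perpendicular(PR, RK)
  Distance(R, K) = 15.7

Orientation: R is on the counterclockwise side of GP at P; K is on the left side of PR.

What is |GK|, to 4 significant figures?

33.13

G is at the origin; GP runs at -26.4° with length 22.4, so P = 22.4·(cos -26.4°, sin -26.4°) = (20.06, -9.960). ∠GPR = 118.5°, so PR runs at -26.4° + (180° − 118.5°) = 35.10° from the x-axis; with |PR| = 22.2, R = P + 22.2·(cos 35.10°, sin 35.10°) = (38.23, 2.805). PR ⟂ RK; with |RK| = 15.7 on the left of PR, K = R + 15.7·(-0.5750, 0.8181) = (29.20, 15.65). Then |GK| = |K − G| = 33.13.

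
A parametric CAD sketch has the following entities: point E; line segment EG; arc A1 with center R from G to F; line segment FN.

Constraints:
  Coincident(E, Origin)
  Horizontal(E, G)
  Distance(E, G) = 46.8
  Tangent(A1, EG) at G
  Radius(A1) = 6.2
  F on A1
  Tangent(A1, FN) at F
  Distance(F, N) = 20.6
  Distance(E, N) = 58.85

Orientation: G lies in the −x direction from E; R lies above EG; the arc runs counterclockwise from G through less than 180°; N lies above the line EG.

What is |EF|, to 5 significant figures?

42.576

Checks: |RF| = 6.200 ✓; ∠(RF, FN) = 90.00° ✓; |FN| = 20.60 ✓; |EN| = 58.85 ✓.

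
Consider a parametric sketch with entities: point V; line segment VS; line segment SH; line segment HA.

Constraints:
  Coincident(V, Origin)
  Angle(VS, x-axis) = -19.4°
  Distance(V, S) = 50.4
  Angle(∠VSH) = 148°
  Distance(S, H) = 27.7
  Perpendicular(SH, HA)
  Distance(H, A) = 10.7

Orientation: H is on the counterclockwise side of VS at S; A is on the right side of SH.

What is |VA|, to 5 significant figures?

79.758

V is at the origin; VS runs at -19.4° with length 50.4, so S = 50.4·(cos -19.4°, sin -19.4°) = (47.538, -16.741). ∠VSH = 148.0°, so SH runs at -19.4° + (180° − 148.0°) = 12.600° from the x-axis; with |SH| = 27.7, H = S + 27.7·(cos 12.600°, sin 12.600°) = (74.571, -10.698). SH is perpendicular to HA; with |HA| = 10.7 on the right of SH, A = H + 10.7·(0.21814, -0.97592) = (76.905, -21.141). Then |VA| = |A − V| = 79.758.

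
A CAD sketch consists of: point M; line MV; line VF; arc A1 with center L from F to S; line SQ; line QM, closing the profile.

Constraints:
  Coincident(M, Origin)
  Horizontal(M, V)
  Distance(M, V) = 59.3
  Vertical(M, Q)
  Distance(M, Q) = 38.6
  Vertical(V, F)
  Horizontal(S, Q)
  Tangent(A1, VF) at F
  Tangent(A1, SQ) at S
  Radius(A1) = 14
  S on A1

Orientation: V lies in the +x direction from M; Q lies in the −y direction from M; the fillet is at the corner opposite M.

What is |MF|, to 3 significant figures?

64.2

M is at the origin; M and V share the same y with |MV| = 59.3 and V on the +x side, so V = (59.3, 0.00). M and Q share the same x with |MQ| = 38.6 and Q on the −y side, so Q = (0.00, -38.6). The virtual corner opposite M is at (59.3, -38.6). Since A1 is tangent to VF there, LF ⟂ VF and the tangent condition forces LS to be normal to SQ, with radius 14.0, so the center L sits 14.0 in from both sides at L = (45.3, -24.6). That places the tangent points at F = (59.3, -24.6) on VF and S = (45.3, -38.6) on SQ. Then |MF| = |F − M| = 64.2.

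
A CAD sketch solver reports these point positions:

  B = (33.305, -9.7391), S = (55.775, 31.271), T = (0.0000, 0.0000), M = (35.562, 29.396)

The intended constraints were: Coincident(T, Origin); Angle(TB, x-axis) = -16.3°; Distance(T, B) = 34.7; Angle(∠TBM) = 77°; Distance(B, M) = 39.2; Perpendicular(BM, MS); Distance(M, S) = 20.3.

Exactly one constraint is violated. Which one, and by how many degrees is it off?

Perpendicular(BM, MS) — off by 8.60°.

T = (0.00, 0.00) ✓; TB at -16.30° ✓; |TB| = 34.70 ✓; ∠TBM = 77.00° ✓; |BM| = 39.20 ✓; ∠(BM, MS) = 81.40° ✗; |MS| = 20.30 ✓.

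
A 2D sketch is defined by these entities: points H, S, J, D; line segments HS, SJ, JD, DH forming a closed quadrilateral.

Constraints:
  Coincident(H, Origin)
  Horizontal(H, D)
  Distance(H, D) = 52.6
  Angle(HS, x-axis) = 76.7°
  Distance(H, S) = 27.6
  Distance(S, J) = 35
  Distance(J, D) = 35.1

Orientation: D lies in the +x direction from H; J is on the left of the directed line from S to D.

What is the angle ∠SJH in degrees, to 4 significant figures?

28.82°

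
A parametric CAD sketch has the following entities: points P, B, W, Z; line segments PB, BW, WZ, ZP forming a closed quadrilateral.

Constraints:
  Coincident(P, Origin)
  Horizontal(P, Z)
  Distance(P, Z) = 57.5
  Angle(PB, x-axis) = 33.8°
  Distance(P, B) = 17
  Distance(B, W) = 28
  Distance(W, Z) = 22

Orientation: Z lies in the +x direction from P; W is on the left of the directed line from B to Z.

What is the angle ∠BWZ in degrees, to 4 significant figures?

124.8°

Checks: |BW| = 28.00 ✓; |WZ| = 22.00 ✓.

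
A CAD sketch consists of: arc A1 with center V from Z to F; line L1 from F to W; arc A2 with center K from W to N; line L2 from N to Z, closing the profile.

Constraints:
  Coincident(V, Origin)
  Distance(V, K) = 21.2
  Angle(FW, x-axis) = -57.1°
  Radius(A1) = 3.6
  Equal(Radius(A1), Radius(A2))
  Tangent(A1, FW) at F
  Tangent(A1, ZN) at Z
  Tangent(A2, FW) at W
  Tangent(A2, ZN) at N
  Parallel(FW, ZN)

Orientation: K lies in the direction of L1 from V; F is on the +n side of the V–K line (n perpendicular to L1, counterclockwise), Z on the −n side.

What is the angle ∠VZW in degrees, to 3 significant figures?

71.2°

Tangency of A1 to both parallel lines with radius 3.6 puts F and Z at V ± 3.6·n: F = (3.02, 1.96), Z = (-3.02, -1.96). Equal radii place W and N the same way about K: W = K + 3.6·n = (14.5, -15.8), N = K − 3.6·n = (8.49, -19.8). Then cos ∠VZW = ZV·ZW / (|ZV||ZW|), giving 71.2°.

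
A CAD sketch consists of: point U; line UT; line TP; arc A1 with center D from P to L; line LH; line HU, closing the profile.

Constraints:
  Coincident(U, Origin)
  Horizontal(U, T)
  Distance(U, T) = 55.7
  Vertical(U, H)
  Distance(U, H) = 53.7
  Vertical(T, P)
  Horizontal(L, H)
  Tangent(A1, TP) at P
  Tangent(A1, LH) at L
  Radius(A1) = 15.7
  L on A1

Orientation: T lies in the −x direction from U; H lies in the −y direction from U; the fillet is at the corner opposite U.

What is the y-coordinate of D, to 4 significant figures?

-38.00

U is at the origin; U and T share the same y with |UT| = 55.7 and T on the −x side, so T = (-55.70, 0.000). U and H share the same x with |UH| = 53.7 and H on the −y side, so H = (0.000, -53.70). The virtual corner opposite U is at (-55.70, -53.70). Since A1 is tangent to TP there, DP ⟂ TP and since A1 is tangent to LH there, DL ⟂ LH, with radius 15.7, so the center D sits 15.7 in from both sides at D = (-40.00, -38.00). So D.y = -38.00.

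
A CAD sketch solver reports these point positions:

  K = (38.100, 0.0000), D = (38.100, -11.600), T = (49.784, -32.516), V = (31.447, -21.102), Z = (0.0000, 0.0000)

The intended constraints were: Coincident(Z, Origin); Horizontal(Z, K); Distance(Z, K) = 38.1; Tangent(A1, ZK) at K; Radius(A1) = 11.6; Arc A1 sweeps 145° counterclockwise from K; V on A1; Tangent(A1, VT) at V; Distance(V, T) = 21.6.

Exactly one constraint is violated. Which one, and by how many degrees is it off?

Tangent(A1, VT) at V — off by 3.10°.

Z = (0.00, 0.00) ✓; Z.y = 0.00, K.y = 0.00 ✓; |ZK| = 38.10 ✓; ∠(DK, KZ) = 90.00° ✓; |DK| = 11.60 ✓; bearing(D→V) − bearing(D→K) = 145.0° ✓; |DV| = 11.60 ✓; ∠(DV, VT) = 86.90° ✗; |VT| = 21.60 ✓.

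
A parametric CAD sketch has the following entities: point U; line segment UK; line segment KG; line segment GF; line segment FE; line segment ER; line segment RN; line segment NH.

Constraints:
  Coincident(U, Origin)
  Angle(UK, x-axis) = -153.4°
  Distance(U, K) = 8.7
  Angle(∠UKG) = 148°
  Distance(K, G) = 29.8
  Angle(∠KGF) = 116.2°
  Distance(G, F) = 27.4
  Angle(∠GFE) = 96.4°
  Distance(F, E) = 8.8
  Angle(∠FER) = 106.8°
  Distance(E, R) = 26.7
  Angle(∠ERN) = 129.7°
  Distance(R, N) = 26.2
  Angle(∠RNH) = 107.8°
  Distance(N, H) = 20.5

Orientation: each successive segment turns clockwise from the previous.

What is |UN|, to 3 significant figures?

29.0

U is at the origin; UK runs at -153.4° with length 8.7, so K = (-7.78, -3.90). ∠UKG = 148.0° gives KG at 175° from the x-axis; with |KG| = 29.8, G = (-37.4, -1.09). ∠KGF = 116.2° gives GF at 111° from the x-axis; with |GF| = 27.4, F = (-47.2, 24.5). ∠GFE = 96.4° gives FE at 27.2° from the x-axis; with |FE| = 8.8, E = (-39.3, 28.5). ∠FER = 106.8° gives ER at -46.0° from the x-axis; with |ER| = 26.7, R = (-20.8, 9.34). ∠ERN = 129.7° gives RN at -96.3° from the x-axis; with |RN| = 26.2, N = (-23.7, -16.7). Then |UN| = |N − U| = 29.0.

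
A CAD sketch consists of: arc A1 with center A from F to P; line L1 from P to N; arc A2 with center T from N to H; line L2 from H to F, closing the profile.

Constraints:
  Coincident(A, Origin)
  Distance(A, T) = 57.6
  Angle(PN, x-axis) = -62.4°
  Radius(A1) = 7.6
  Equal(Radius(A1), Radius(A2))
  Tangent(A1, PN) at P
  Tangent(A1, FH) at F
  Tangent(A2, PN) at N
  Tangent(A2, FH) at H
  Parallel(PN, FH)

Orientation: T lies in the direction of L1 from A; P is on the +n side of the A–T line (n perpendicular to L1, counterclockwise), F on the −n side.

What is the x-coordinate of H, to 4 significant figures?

19.95

The slot axis is L1's direction at -62.4°, so u = (cos -62.4°, sin -62.4°) = (0.4633, -0.8862) and n = (−sin -62.4°, cos -62.4°) = (0.8862, 0.4633). A is at the origin and T lies 57.6 along u from A, so T = 57.6·u = (26.69, -51.05). Tangency of A1 to both parallel lines with radius 7.6 puts P and F at A ± 7.6·n: P = (6.735, 3.521), F = (-6.735, -3.521). Equal radii place N and H the same way about T: N = T + 7.6·n = (33.42, -47.52), H = T − 7.6·n = (19.95, -54.57). So H.x = 19.95.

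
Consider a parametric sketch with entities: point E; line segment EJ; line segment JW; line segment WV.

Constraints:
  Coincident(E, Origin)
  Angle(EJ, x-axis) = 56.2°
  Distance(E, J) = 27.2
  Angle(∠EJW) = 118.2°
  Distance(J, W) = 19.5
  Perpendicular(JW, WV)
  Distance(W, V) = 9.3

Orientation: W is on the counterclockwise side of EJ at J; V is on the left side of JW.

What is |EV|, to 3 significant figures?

35.5

E is at the origin; EJ runs at 56.2° with length 27.2, so J = 27.2·(cos 56.2°, sin 56.2°) = (15.1, 22.6). ∠EJW = 118.2°, so JW runs at 56.2° + (180° − 118.2°) = 118° from the x-axis; with |JW| = 19.5, W = J + 19.5·(cos 118°, sin 118°) = (5.98, 39.8). JW is perpendicular to WV; with |WV| = 9.3 on the left of JW, V = W + 9.3·(-0.883, -0.469) = (-2.23, 35.5). Then |EV| = |V − E| = 35.5.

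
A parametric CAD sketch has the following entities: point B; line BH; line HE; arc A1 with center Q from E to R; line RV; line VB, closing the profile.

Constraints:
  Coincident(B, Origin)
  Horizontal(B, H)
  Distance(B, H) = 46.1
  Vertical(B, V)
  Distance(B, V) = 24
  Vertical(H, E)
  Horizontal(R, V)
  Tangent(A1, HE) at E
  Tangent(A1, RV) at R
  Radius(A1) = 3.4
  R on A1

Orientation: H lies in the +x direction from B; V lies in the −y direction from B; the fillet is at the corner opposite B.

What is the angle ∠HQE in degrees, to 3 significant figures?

80.6°

The virtual corner opposite B is at (46.1, -24.0). A1 meets HE tangentially, so QE is at right angles to HE and tangency of A1 to RV means the radius QR is perpendicular to RV, with radius 3.4, so the center Q sits 3.4 in from both sides at Q = (42.7, -20.6). That places the tangent points at E = (46.1, -20.6) on HE and R = (42.7, -24.0) on RV. Then cos ∠HQE = QH·QE / (|QH||QE|), giving 80.6°.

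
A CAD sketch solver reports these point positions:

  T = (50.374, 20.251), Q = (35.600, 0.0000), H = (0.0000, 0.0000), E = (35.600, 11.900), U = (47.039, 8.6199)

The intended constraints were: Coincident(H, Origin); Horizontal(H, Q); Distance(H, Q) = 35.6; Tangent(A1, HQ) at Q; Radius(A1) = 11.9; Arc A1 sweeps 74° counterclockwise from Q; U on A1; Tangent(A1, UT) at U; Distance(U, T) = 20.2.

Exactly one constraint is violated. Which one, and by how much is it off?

Distance(U, T) = 20.2 — off by 8.10.

H = (0.00, 0.00) ✓; H.y = 0.00, Q.y = 0.00 ✓; |HQ| = 35.60 ✓; ∠(EQ, QH) = 90.00° ✓; |EQ| = 11.90 ✓; bearing(E→U) − bearing(E→Q) = 74.00° ✓; |EU| = 11.90 ✓; ∠(EU, UT) = 90.00° ✓; |UT| = 12.10 ✗.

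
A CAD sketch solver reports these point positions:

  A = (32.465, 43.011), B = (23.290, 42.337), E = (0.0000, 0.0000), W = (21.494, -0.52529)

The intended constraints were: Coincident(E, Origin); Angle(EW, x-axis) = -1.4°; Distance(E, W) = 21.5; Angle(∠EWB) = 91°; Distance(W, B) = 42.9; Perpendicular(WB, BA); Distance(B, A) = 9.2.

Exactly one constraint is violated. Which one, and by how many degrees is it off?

Perpendicular(WB, BA) — off by 6.60°.

E = (0.00, 0.00) ✓; EW at -1.400° ✓; |EW| = 21.50 ✓; ∠EWB = 91.00° ✓; |WB| = 42.90 ✓; ∠(WB, BA) = 83.40° ✗; |BA| = 9.200 ✓.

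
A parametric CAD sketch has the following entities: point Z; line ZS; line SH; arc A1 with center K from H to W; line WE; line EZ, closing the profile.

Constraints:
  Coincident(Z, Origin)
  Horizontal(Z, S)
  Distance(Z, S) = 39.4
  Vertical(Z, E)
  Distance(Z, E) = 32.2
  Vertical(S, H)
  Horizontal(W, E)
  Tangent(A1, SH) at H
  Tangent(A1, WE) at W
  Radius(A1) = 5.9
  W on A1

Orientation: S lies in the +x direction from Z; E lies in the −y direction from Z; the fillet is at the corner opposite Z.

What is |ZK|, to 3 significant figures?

42.6

Z is at the origin; ZS is horizontal with |ZS| = 39.4 and S on the +x side, so S = (39.4, 0.00). Z and E share the same x with |ZE| = 32.2 and E on the −y side, so E = (0.00, -32.2). The virtual corner opposite Z is at (39.4, -32.2). A1 meets SH tangentially, so KH is at right angles to SH and since A1 is tangent to WE there, KW ⟂ WE, with radius 5.9, so the center K sits 5.9 in from both sides at K = (33.5, -26.3). Then |ZK| = |K − Z| = 42.6.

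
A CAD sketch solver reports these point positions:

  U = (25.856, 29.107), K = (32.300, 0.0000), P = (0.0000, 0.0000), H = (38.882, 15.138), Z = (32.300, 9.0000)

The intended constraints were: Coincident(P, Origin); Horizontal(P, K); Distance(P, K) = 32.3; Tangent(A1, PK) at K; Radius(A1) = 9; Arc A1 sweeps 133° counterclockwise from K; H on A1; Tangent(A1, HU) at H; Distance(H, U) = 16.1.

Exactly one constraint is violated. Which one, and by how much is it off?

Distance(H, U) = 16.1 — off by 3.00.

P = (0.00, 0.00) ✓; P.y = 0.00, K.y = 0.00 ✓; |PK| = 32.30 ✓; ∠(ZK, KP) = 90.00° ✓; |ZK| = 9.000 ✓; bearing(Z→H) − bearing(Z→K) = 133.0° ✓; |ZH| = 9.000 ✓; ∠(ZH, HU) = 90.00° ✓; |HU| = 19.10 ✗.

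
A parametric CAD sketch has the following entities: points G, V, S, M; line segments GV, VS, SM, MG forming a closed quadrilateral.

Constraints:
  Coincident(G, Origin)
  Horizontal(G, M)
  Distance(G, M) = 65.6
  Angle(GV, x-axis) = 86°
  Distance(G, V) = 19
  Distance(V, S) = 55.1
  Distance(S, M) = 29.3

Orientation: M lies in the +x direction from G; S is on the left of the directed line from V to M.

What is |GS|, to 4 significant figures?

62.20

Checks: |VS| = 55.10 ✓; |SM| = 29.30 ✓.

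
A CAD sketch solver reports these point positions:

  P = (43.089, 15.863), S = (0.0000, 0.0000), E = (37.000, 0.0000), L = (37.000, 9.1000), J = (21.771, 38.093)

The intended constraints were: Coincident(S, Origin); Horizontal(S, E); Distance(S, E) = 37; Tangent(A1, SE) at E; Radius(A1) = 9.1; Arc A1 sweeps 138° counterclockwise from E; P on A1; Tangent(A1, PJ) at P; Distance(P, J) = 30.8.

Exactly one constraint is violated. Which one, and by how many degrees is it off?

Tangent(A1, PJ) at P — off by 4.20°.

S = (0.00, 0.00) ✓; S.y = 0.00, E.y = 0.00 ✓; |SE| = 37.00 ✓; ∠(LE, ES) = 90.00° ✓; |LE| = 9.100 ✓; bearing(L→P) − bearing(L→E) = 138.0° ✓; |LP| = 9.100 ✓; ∠(LP, PJ) = 94.20° ✗; |PJ| = 30.80 ✓.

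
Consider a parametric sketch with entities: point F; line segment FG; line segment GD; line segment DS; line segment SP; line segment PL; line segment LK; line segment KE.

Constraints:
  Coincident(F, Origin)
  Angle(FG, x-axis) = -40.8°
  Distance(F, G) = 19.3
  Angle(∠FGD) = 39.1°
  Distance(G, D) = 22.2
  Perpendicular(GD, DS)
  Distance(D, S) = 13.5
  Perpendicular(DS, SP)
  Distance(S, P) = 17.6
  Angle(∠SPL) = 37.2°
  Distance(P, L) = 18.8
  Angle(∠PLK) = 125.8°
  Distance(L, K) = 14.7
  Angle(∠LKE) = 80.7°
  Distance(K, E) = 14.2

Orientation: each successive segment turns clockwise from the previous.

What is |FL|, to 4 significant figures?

11.04

F is at the origin; FG runs at -40.8° with length 19.3, so G = (14.61, -12.61). ∠FGD = 39.1° gives GD at 178.3° from the x-axis; with |GD| = 22.2, D = (-7.580, -11.95). The perpendicularity gives DS at right angles to GD, so DS runs at 88.30°; with |DS| = 13.5, S = (-7.180, 1.542). DS ⟂ SP, so SP runs at -1.700°; with |SP| = 17.6, P = (10.41, 1.020). ∠SPL = 37.2° gives PL at -144.5° from the x-axis; with |PL| = 18.8, L = (-4.893, -9.898). Then |FL| = |L − F| = 11.04.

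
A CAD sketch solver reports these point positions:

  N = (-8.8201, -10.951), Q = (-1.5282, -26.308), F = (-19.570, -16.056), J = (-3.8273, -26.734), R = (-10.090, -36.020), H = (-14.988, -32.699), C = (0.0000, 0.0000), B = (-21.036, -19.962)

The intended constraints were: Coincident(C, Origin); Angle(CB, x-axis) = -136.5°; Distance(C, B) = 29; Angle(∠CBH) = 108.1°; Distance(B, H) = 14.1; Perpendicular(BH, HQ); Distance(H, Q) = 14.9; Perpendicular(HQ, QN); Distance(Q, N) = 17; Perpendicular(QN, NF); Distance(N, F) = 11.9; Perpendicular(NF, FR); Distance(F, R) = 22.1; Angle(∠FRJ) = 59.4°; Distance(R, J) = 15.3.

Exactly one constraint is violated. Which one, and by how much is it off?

Distance(R, J) = 15.3 — off by 4.10.

C = (0.00, 0.00) ✓; CB at -136.5° ✓; |CB| = 29.00 ✓; ∠CBH = 108.1° ✓; |BH| = 14.10 ✓; ∠(BH, HQ) = 90.00° ✓; |HQ| = 14.90 ✓; ∠(HQ, QN) = 90.00° ✓; |QN| = 17.00 ✓; ∠(QN, NF) = 90.00° ✓; |NF| = 11.90 ✓; ∠(NF, FR) = 90.00° ✓; |FR| = 22.10 ✓; ∠FRJ = 59.40° ✓; |RJ| = 11.20 ✗.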